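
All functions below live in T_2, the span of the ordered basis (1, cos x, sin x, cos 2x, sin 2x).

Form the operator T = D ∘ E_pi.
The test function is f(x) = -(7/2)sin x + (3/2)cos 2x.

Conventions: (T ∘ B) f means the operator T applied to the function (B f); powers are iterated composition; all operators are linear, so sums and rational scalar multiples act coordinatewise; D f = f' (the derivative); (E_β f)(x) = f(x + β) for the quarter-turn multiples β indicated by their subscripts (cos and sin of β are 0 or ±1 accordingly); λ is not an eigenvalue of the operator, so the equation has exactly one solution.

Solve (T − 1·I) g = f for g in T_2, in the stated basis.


write g with unknown coordinates in the stated basis and equate coefficients in (T − 1·I) g = f
solving from the highest basis element down gives g = -(7/4)cos x + (7/4)sin x - (3/10)cos 2x + (3/5)sin 2x
check: T g = -(7/4)cos x - (7/4)sin x + (6/5)cos 2x + (3/5)sin 2x
so T g − 1·g = -(7/2)sin x + (3/2)cos 2x = f ✓

the image equals g(x) = -(7/4)cos x + (7/4)sin x - (3/10)cos 2x + (3/5)sin 2x


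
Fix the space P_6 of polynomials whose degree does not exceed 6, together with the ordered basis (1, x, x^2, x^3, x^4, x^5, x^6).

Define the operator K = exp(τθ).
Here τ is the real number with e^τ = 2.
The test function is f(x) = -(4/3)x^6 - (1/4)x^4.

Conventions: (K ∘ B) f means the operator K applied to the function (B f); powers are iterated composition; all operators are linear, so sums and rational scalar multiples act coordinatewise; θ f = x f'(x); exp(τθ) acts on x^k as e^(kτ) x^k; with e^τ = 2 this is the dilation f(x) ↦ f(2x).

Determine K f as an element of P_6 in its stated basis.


the image equals g(x) = -(256/3)x^6 - 4x^4

exp(τθ) x^k = e^(kτ) x^k; with e^τ = 2 this sends x^k to 2^k x^k
x^4 ↦ 16 x^4
x^6 ↦ 64 x^6
applying this coordinatewise to f: exp(τθ) f = -(256/3)x^6 - 4x^4


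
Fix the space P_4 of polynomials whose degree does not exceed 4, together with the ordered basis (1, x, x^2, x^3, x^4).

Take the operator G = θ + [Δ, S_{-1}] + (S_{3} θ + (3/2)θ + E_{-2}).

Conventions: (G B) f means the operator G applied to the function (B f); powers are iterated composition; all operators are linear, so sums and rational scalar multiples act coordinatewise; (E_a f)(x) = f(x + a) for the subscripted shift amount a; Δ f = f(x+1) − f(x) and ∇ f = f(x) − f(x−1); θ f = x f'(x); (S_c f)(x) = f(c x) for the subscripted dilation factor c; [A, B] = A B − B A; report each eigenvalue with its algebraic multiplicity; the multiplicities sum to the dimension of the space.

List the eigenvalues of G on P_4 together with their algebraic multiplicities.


image of 1: 1
image of x: (13/2)x - 4
image of x^2: 24x^2 + 4
image of x^3: (179/2)x^3 - 12x^2 + 12x - 10
image of x^4: 335x^4 + 24x^2 - 24x + 16
the matrix is upper triangular; its diagonal is (1, 13/2, 24, 179/2, 335)
for a triangular matrix the eigenvalues are the diagonal entries, with algebraic multiplicity their repetition count

λ = 1 (multiplicity 1), λ = 13/2 (multiplicity 1), λ = 24 (multiplicity 1), λ = 179/2 (multiplicity 1), λ = 335 (multiplicity 1)


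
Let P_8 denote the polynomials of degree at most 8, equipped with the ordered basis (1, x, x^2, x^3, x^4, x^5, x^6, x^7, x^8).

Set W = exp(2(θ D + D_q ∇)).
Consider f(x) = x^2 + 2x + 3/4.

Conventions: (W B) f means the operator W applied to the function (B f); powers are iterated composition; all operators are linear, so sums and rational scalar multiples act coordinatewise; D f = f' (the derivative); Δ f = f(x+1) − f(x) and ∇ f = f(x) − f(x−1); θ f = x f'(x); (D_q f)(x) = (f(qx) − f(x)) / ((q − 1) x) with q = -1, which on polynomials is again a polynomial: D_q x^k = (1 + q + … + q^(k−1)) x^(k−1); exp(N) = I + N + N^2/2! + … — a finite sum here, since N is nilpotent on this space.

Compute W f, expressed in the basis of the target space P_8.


the result is g(x) = x^2 + 6x + 19/4

order-1 term: 4x + 4
the series for exp(2(θ D + D_q ∇)) f terminates at order 1
exp(2(θ D + D_q ∇)) f = x^2 + 6x + 19/4


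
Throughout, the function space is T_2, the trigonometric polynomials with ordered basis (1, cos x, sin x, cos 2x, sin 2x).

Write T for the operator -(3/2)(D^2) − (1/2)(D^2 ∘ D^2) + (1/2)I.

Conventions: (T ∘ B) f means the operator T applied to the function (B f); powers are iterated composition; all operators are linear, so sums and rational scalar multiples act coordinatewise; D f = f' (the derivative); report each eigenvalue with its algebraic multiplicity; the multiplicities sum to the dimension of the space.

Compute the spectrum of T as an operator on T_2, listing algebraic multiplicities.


image of 1: 1/2
image of cos x: (3/2)cos x
image of sin x: (3/2)sin x
image of cos 2x: -(3/2)cos 2x
image of sin 2x: -(3/2)sin 2x
the matrix is diagonal; its diagonal is (1/2, 3/2, 3/2, -3/2, -3/2)
for a triangular matrix the eigenvalues are the diagonal entries, with algebraic multiplicity their repetition count

λ = -3/2 (multiplicity 2), λ = 1/2 (multiplicity 1), λ = 3/2 (multiplicity 2)


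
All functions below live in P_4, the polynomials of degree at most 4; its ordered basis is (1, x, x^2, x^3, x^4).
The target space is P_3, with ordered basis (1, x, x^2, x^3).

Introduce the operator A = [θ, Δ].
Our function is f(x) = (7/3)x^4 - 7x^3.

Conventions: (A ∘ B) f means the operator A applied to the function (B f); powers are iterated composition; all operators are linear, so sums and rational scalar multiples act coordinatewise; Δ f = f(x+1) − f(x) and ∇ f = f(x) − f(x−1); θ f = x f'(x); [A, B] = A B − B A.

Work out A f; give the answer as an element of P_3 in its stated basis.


the image equals g(x) = -(28/3)x^3 - 7x^2 + 14x + 35/3

Δ f = (28/3)x^3 - 7x^2 - (35/3)x - 14/3
θ Δ f = 28x^3 - 14x^2 - (35/3)x
θ f = (28/3)x^4 - 21x^3
Δ θ f = (112/3)x^3 - 7x^2 - (77/3)x - 35/3
[θ, Δ] f = -(28/3)x^3 - 7x^2 + 14x + 35/3


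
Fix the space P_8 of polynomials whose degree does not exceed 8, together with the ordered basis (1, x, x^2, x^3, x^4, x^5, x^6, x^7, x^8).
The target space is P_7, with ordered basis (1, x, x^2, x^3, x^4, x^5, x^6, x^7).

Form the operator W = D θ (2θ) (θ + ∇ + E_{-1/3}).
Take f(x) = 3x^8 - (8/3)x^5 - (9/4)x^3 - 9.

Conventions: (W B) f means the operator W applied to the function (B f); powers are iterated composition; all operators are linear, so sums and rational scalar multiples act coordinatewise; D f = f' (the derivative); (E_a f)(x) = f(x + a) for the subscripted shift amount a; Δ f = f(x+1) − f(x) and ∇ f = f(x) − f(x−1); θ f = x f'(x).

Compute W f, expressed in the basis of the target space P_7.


θ f = 24x^8 - (40/3)x^5 - (27/4)x^3
∇ f = 24x^7 - 84x^6 + 168x^5 - (670/3)x^4 + (584/3)x^3 - (1409/12)x^2 + (529/12)x - 95/12
E_{-1/3} f = 3x^8 - 8x^7 + (28/3)x^6 - (80/9)x^5 + (190/27)x^4 - (1913/324)x^3 + (3259/972)x^2 - (2699/2916)x - 77903/8748
(θ + ∇ + E_{-1/3}) f = 27x^8 + 16x^7 - (224/3)x^6 + (1312/9)x^5 - (5840/27)x^4 + (14743/81)x^3 - (55435/486)x^2 + (31462/729)x - 73579/4374
θ (θ + ∇ + E_{-1/3}) f = 216x^8 + 112x^7 - 448x^6 + (6560/9)x^5 - (23360/27)x^4 + (14743/27)x^3 - (55435/243)x^2 + (31462/729)x
(2θ) (θ + ∇ + E_{-1/3}) f = 432x^8 + 224x^7 - 896x^6 + (13120/9)x^5 - (46720/27)x^4 + (29486/27)x^3 - (110870/243)x^2 + (62924/729)x
θ ((2θ) (θ + ∇ + E_{-1/3})) f = 3456x^8 + 1568x^7 - 5376x^6 + (65600/9)x^5 - (186880/27)x^4 + (29486/9)x^3 - (221740/243)x^2 + (62924/729)x
D θ ((2θ) (θ + ∇ + E_{-1/3})) f = 27648x^7 + 10976x^6 - 32256x^5 + (328000/9)x^4 - (747520/27)x^3 + (29486/3)x^2 - (443480/243)x + 62924/729

the result is g(x) = 27648x^7 + 10976x^6 - 32256x^5 + (328000/9)x^4 - (747520/27)x^3 + (29486/3)x^2 - (443480/243)x + 62924/729


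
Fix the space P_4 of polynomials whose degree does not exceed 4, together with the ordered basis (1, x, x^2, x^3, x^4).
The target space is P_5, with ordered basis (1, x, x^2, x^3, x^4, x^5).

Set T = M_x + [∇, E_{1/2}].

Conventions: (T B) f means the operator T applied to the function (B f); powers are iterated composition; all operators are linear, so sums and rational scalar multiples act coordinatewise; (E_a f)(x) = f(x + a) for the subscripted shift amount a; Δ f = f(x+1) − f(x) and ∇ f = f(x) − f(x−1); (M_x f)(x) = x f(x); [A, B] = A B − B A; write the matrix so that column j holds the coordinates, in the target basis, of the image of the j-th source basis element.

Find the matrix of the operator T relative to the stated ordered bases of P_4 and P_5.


image of 1: x
image of x: x^2
image of x^2: x^3
image of x^3: x^4
image of x^4: x^5
each image's coordinates form column j of the matrix

the matrix is [[0, 0, 0, 0, 0]; [1, 0, 0, 0, 0]; [0, 1, 0, 0, 0]; [0, 0, 1, 0, 0]; [0, 0, 0, 1, 0]; [0, 0, 0, 0, 1]] (rows listed top to bottom)


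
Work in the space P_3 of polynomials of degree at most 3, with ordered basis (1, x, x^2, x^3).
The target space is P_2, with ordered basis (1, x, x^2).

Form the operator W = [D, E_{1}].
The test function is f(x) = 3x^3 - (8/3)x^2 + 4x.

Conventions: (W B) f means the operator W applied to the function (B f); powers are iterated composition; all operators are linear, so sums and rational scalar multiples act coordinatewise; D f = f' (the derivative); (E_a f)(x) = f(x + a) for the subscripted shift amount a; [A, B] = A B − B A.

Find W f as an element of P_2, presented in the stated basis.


E_{1} f = 3x^3 + (19/3)x^2 + (23/3)x + 13/3
D E_{1} f = 9x^2 + (38/3)x + 23/3
D f = 9x^2 - (16/3)x + 4
E_{1} D f = 9x^2 + (38/3)x + 23/3
[D, E_{1}] f = 0

the result is g(x) = 0


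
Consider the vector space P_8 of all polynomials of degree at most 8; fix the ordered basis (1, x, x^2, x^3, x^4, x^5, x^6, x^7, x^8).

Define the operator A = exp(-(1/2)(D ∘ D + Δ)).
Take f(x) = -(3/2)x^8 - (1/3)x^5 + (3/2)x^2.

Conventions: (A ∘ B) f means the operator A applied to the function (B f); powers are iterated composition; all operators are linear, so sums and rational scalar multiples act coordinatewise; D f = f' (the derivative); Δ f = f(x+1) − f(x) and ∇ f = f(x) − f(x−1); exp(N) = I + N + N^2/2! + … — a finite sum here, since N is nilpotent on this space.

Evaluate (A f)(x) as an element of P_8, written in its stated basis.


g(x) = -(3/2)x^8 + 6x^7 + (105/2)x^6 - (821/6)x^5 - (25475/48)x^4 + (16291/24)x^3 + (141059/96)x^2 - (17973/32)x - 752185/1536

order-1 term: 6x^7 + 63x^6 + 42x^5 + (160/3)x^4 + 47x^3 + (68/3)x^2 + (16/3)x - 4/3
order-2 term: -(21/2)x^6 - 189x^5 - (3255/4)x^4 - (4415/6)x^3 - 648x^2 - (3935/12)x - 427/6
order-3 term: (21/2)x^5 + (945/4)x^4 + (3045/2)x^3 + (37805/12)x^2 + (8121/4)x + 4021/6
order-4 term: -(105/16)x^4 - (315/2)x^3 - (8925/8)x^2 - (126005/48)x - 53003/32
order-5 term: (21/8)x^3 + (945/16)x^2 + (735/2)x + 29453/48
order-6 term: -(21/32)x^2 - (189/16)x - 2919/64
order-7 term: (3/32)x + 63/64
order-8 term: -3/512
the series for exp(-(1/2)(D ∘ D + Δ)) f terminates at order 8
exp(-(1/2)(D ∘ D + Δ)) f = -(3/2)x^8 + 6x^7 + (105/2)x^6 - (821/6)x^5 - (25475/48)x^4 + (16291/24)x^3 + (141059/96)x^2 - (17973/32)x - 752185/1536


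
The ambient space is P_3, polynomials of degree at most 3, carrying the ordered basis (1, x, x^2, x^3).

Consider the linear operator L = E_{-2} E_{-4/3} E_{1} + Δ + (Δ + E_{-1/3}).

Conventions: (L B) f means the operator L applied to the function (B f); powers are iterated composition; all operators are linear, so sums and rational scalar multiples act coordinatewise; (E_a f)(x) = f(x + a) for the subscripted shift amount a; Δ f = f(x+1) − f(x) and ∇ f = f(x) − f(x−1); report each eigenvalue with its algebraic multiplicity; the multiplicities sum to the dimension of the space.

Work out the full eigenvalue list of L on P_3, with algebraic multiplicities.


λ = 2 (multiplicity 4)

image of 1: 2
image of x: 2x - 2/3
image of x^2: 2x^2 - (4/3)x + 68/9
image of x^3: 2x^3 - 2x^2 + (68/3)x - 290/27
the matrix is upper triangular; its diagonal is (2, 2, 2, 2)
for a triangular matrix the eigenvalues are the diagonal entries, with algebraic multiplicity their repetition count


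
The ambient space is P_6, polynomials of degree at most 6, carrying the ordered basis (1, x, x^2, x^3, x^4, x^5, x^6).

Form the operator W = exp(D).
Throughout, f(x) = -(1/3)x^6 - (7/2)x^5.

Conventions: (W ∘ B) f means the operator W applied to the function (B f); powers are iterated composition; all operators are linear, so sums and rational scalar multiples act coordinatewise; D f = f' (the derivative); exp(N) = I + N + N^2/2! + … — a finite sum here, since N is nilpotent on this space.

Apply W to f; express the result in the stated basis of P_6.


the result is g(x) = -(1/3)x^6 - (11/2)x^5 - (45/2)x^4 - (125/3)x^3 - 40x^2 - (39/2)x - 23/6

order-1 term: -2x^5 - (35/2)x^4
order-2 term: -5x^4 - 35x^3
order-3 term: -(20/3)x^3 - 35x^2
order-4 term: -5x^2 - (35/2)x
order-5 term: -2x - 7/2
order-6 term: -1/3
the series for exp(D) f terminates at order 6
exp(D) f = -(1/3)x^6 - (11/2)x^5 - (45/2)x^4 - (125/3)x^3 - 40x^2 - (39/2)x - 23/6


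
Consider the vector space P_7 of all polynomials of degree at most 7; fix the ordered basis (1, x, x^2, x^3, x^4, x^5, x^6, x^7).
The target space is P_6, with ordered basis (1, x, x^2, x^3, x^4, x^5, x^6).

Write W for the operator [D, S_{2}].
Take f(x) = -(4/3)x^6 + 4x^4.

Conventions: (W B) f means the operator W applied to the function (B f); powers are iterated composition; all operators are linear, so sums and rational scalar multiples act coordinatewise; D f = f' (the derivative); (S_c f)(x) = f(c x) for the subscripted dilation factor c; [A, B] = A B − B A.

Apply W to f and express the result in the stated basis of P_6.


the result is g(x) = -256x^5 + 128x^3

S_{2} f = -(256/3)x^6 + 64x^4
D S_{2} f = -512x^5 + 256x^3
D f = -8x^5 + 16x^3
S_{2} D f = -256x^5 + 128x^3
[D, S_{2}] f = -256x^5 + 128x^3


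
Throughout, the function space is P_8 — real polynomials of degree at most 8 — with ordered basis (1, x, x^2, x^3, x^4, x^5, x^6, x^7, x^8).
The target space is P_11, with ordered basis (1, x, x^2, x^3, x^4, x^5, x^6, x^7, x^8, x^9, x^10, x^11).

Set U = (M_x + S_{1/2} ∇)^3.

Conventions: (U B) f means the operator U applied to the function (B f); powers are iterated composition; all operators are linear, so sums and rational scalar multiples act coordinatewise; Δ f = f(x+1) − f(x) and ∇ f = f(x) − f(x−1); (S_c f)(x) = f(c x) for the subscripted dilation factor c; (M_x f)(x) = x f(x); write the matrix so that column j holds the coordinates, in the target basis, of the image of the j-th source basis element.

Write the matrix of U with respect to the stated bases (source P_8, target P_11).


image of 1: x^3 + 2x - 1
image of x: x^4 + (11/4)x^2 - (5/2)x + 3
image of x^2: x^5 + (9/4)x^3 - 4x^2 + (23/4)x - 21/4
image of x^3: x^6 + (25/16)x^4 - (17/4)x^3 + (115/16)x^2 - (85/8)x + 9
image of x^4: x^7 + x^5 - (59/16)x^4 + (249/32)x^3 - (409/32)x^2 + (149/8)x - 243/16
image of x^5: x^8 + (39/64)x^6 - (91/32)x^5 + (15/2)x^4 - (55/4)x^3 + (2899/128)x^2 - (2053/64)x + 51/2
image of x^6: x^9 + (23/64)x^7 - (65/32)x^6 + (6709/1024)x^5 - (14315/1024)x^4 + (12343/512)x^3 - (20573/512)x^2 + (3519/64)x - 10959/256
image of x^7: x^10 + (53/256)x^8 - (11/8)x^7 + (21665/4096)x^6 - (27265/2048)x^5 + (408793/16384)x^4 - (174391/4096)x^3 + (73185/1024)x^2 - (193005/2048)x + 18429/256
image of x^8: x^11 + (15/128)x^9 - (229/256)x^8 + (16437/4096)x^7 - (48489/4096)x^6 + (410613/16384)x^5 - (718935/16384)x^4 + (78015/1024)x^3 - (521613/4096)x^2 + (41417/256)x - 124257/1024
each image's coordinates form column j of the matrix

the matrix is [[-1, 3, -21/4, 9, -243/16, 51/2, -10959/256, 18429/256, -124257/1024]; [2, -5/2, 23/4, -85/8, 149/8, -2053/64, 3519/64, -193005/2048, 41417/256]; [0, 11/4, -4, 115/16, -409/32, 2899/128, -20573/512, 73185/1024, -521613/4096]; [1, 0, 9/4, -17/4, 249/32, -55/4, 12343/512, -174391/4096, 78015/1024]; [0, 1, 0, 25/16, -59/16, 15/2, -14315/1024, 408793/16384, -718935/16384]; [0, 0, 1, 0, 1, -91/32, 6709/1024, -27265/2048, 410613/16384]; [0, 0, 0, 1, 0, 39/64, -65/32, 21665/4096, -48489/4096]; [0, 0, 0, 0, 1, 0, 23/64, -11/8, 16437/4096]; [0, 0, 0, 0, 0, 1, 0, 53/256, -229/256]; [0, 0, 0, 0, 0, 0, 1, 0, 15/128]; [0, 0, 0, 0, 0, 0, 0, 1, 0]; [0, 0, 0, 0, 0, 0, 0, 0, 1]] (rows listed top to bottom)


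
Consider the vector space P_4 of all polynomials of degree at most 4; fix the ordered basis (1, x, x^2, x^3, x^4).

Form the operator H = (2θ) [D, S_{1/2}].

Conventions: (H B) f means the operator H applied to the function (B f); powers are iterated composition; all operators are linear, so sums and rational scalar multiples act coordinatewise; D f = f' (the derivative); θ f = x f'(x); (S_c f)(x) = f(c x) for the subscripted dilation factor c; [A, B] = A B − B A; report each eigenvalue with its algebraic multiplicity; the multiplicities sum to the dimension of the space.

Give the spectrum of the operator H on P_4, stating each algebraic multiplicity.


image of 1: 0
image of x: 0
image of x^2: -x
image of x^3: -(3/2)x^2
image of x^4: -(3/2)x^3
the matrix is upper triangular; its diagonal is (0, 0, 0, 0, 0)
for a triangular matrix the eigenvalues are the diagonal entries, with algebraic multiplicity their repetition count

λ = 0 (multiplicity 5)


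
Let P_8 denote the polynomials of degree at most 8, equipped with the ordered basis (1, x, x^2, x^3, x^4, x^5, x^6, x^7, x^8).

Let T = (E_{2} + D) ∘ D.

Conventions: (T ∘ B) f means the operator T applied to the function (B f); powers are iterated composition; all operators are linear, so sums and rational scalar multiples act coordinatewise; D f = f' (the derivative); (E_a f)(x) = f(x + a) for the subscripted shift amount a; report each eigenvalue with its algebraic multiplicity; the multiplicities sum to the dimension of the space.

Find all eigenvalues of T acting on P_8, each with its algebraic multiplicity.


image of 1: 0
image of x: 1
image of x^2: 2x + 6
image of x^3: 3x^2 + 18x + 12
image of x^4: 4x^3 + 36x^2 + 48x + 32
image of x^5: 5x^4 + 60x^3 + 120x^2 + 160x + 80
image of x^6: 6x^5 + 90x^4 + 240x^3 + 480x^2 + 480x + 192
image of x^7: 7x^6 + 126x^5 + 420x^4 + 1120x^3 + 1680x^2 + 1344x + 448
image of x^8: 8x^7 + 168x^6 + 672x^5 + 2240x^4 + 4480x^3 + 5376x^2 + 3584x + 1024
the matrix is upper triangular; its diagonal is (0, 0, 0, 0, 0, 0, 0, 0, 0)
for a triangular matrix the eigenvalues are the diagonal entries, with algebraic multiplicity their repetition count

λ = 0 (multiplicity 9)


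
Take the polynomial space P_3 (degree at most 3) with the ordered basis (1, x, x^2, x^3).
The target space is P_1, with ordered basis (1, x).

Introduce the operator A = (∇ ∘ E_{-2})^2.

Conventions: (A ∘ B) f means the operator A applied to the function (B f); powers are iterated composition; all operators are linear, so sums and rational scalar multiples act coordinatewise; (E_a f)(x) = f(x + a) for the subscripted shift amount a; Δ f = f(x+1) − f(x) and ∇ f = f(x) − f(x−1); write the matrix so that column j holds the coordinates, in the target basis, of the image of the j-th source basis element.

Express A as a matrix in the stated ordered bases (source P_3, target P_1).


the matrix is [[0, 0, 2, -30]; [0, 0, 0, 6]] (rows listed top to bottom)

image of 1: 0
image of x: 0
image of x^2: 2
image of x^3: 6x - 30
each image's coordinates form column j of the matrix


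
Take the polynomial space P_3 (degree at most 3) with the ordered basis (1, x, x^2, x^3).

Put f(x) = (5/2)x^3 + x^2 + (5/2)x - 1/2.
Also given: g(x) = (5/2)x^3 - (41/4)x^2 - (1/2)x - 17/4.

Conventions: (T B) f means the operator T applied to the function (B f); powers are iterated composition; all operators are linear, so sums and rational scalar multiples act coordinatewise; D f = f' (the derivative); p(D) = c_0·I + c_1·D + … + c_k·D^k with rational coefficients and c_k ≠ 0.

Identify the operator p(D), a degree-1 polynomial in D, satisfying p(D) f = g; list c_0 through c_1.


D^0 f = (5/2)x^3 + x^2 + (5/2)x - 1/2
D^1 f = (15/2)x^2 + 2x + 5/2
matching coefficients of g against c_0 f + c_1 Df + … from the top degree down determines the c_i
solution: c_0 = 1, c_1 = -3/2

c_0 = 1, c_1 = -3/2


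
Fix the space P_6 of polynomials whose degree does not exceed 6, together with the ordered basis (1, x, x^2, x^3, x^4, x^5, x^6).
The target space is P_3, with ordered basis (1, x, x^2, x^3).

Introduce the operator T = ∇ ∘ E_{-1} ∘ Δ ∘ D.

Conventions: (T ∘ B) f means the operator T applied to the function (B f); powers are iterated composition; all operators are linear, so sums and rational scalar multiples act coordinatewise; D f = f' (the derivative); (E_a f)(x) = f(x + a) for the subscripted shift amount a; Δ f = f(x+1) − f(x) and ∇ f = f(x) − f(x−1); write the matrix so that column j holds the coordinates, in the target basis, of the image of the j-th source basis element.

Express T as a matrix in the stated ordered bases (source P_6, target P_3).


the matrix is [[0, 0, 0, 6, -24, 70, -180]; [0, 0, 0, 0, 24, -120, 420]; [0, 0, 0, 0, 0, 60, -360]; [0, 0, 0, 0, 0, 0, 120]] (rows listed top to bottom)

image of 1: 0
image of x: 0
image of x^2: 0
image of x^3: 6
image of x^4: 24x - 24
image of x^5: 60x^2 - 120x + 70
image of x^6: 120x^3 - 360x^2 + 420x - 180
each image's coordinates form column j of the matrix


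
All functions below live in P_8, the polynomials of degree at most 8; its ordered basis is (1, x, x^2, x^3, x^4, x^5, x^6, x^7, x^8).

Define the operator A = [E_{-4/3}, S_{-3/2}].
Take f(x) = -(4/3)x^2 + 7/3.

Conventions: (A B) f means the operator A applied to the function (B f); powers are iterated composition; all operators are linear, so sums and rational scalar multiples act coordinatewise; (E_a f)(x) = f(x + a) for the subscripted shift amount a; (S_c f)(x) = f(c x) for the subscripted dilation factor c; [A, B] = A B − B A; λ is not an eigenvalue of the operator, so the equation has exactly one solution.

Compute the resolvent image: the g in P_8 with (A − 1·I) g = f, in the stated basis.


the result is g(x) = (4/3)x^2 - (40/3)x - 1183/27

write g with unknown coordinates in the stated basis and equate coefficients in (A − 1·I) g = f
solving from the highest basis element down gives g = (4/3)x^2 - (40/3)x - 1183/27
check: A g = -(40/3)x - 1120/27
so A g − 1·g = -(4/3)x^2 + 7/3 = f ✓


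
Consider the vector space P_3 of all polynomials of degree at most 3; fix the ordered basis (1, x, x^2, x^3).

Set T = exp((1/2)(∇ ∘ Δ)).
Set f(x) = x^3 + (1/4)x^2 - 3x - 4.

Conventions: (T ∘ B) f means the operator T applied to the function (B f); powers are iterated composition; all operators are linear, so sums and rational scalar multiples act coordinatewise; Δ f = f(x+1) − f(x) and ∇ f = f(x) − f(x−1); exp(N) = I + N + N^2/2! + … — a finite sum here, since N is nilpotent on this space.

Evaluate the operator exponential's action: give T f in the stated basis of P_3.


order-1 term: 3x + 1/4
the series for exp((1/2)(∇ ∘ Δ)) f terminates at order 1
exp((1/2)(∇ ∘ Δ)) f = x^3 + (1/4)x^2 - 15/4

the result is g(x) = x^3 + (1/4)x^2 - 15/4


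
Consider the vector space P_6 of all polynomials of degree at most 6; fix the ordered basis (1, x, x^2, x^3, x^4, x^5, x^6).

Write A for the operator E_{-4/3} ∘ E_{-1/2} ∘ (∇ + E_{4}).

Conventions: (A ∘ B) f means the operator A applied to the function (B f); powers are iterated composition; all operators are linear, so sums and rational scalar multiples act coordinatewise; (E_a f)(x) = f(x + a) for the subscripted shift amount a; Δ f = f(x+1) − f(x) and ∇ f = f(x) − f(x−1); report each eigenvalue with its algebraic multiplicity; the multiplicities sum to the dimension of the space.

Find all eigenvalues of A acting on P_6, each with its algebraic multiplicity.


image of 1: 1
image of x: x + 19/6
image of x^2: x^2 + (19/3)x + 1/36
image of x^3: x^3 + (19/2)x^2 + (1/12)x + 5779/216
image of x^4: x^4 + (38/3)x^3 + (1/6)x^2 + (5779/54)x - 40319/1296
image of x^5: x^5 + (95/6)x^4 + (5/18)x^3 + (28895/108)x^2 - (201595/1296)x + 1630099/7776
image of x^6: x^6 + 19x^5 + (5/12)x^4 + (28895/54)x^3 - (201595/432)x^2 + (1630099/1296)x - 17539199/46656
the matrix is upper triangular; its diagonal is (1, 1, 1, 1, 1, 1, 1)
for a triangular matrix the eigenvalues are the diagonal entries, with algebraic multiplicity their repetition count

λ = 1 (multiplicity 7)


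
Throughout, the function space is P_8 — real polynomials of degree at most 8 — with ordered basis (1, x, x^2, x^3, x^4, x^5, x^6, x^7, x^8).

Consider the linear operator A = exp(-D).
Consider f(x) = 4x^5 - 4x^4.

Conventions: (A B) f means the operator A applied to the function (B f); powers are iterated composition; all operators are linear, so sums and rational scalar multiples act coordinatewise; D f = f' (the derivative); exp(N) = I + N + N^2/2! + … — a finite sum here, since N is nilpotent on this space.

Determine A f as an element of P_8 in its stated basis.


order-1 term: -20x^4 + 16x^3
order-2 term: 40x^3 - 24x^2
order-3 term: -40x^2 + 16x
order-4 term: 20x - 4
order-5 term: -4
the series for exp(-D) f terminates at order 5
exp(-D) f = 4x^5 - 24x^4 + 56x^3 - 64x^2 + 36x - 8

g(x) = 4x^5 - 24x^4 + 56x^3 - 64x^2 + 36x - 8


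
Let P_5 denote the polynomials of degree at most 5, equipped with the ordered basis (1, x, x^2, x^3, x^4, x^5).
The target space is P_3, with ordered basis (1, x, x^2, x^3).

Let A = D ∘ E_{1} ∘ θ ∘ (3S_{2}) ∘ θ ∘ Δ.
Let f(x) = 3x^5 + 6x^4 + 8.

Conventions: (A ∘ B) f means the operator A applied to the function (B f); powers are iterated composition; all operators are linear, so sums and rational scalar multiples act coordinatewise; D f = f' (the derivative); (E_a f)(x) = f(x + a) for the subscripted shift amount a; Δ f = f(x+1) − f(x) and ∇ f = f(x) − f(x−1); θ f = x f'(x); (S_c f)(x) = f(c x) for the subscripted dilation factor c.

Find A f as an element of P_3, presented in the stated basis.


Δ f = 15x^4 + 54x^3 + 66x^2 + 39x + 9
θ Δ f = 60x^4 + 162x^3 + 132x^2 + 39x
S_{2} θ Δ f = 960x^4 + 1296x^3 + 528x^2 + 78x
(3S_{2}) θ Δ f = 2880x^4 + 3888x^3 + 1584x^2 + 234x
θ ((3S_{2}) ∘ θ ∘ Δ) f = 11520x^4 + 11664x^3 + 3168x^2 + 234x
E_{1} θ ((3S_{2}) ∘ θ ∘ Δ) f = 11520x^4 + 57744x^3 + 107280x^2 + 87642x + 26586
D E_{1} θ ((3S_{2}) ∘ θ ∘ Δ) f = 46080x^3 + 173232x^2 + 214560x + 87642

the result is g(x) = 46080x^3 + 173232x^2 + 214560x + 87642


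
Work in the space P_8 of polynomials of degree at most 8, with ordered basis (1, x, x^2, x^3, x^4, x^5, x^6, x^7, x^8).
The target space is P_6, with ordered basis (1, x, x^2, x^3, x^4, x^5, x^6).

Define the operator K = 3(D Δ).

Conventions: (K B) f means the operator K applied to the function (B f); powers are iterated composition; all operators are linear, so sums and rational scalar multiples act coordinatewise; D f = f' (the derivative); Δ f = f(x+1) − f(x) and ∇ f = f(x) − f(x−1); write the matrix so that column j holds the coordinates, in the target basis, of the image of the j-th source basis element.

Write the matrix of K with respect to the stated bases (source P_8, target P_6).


the matrix is [[0, 0, 6, 9, 12, 15, 18, 21, 24]; [0, 0, 0, 18, 36, 60, 90, 126, 168]; [0, 0, 0, 0, 36, 90, 180, 315, 504]; [0, 0, 0, 0, 0, 60, 180, 420, 840]; [0, 0, 0, 0, 0, 0, 90, 315, 840]; [0, 0, 0, 0, 0, 0, 0, 126, 504]; [0, 0, 0, 0, 0, 0, 0, 0, 168]] (rows listed top to bottom)

image of 1: 0
image of x: 0
image of x^2: 6
image of x^3: 18x + 9
image of x^4: 36x^2 + 36x + 12
image of x^5: 60x^3 + 90x^2 + 60x + 15
image of x^6: 90x^4 + 180x^3 + 180x^2 + 90x + 18
image of x^7: 126x^5 + 315x^4 + 420x^3 + 315x^2 + 126x + 21
image of x^8: 168x^6 + 504x^5 + 840x^4 + 840x^3 + 504x^2 + 168x + 24
each image's coordinates form column j of the matrix


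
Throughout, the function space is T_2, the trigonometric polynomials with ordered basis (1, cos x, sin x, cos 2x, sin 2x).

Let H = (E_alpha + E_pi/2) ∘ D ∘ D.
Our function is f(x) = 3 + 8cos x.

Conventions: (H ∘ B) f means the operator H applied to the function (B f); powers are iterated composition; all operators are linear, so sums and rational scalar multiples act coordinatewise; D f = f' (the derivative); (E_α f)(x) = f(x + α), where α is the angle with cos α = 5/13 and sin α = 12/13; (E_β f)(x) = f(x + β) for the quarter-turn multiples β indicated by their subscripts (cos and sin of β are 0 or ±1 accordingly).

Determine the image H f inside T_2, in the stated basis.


the image equals g(x) = -(40/13)cos x + (200/13)sin x

D f = -8sin x
D D f = -8cos x
E_alpha D D f = -(40/13)cos x + (96/13)sin x
E_pi/2 D D f = 8sin x
(E_alpha + E_pi/2) D D f = -(40/13)cos x + (200/13)sin x


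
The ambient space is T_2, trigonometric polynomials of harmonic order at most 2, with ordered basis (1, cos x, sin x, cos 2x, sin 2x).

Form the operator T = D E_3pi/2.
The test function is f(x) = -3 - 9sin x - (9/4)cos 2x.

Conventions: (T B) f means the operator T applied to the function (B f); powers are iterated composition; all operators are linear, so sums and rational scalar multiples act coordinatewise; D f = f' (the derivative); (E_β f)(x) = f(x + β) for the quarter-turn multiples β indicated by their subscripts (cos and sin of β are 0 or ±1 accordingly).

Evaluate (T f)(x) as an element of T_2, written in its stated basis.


E_3pi/2 f = -3 + 9cos x + (9/4)cos 2x
D E_3pi/2 f = -9sin x - (9/2)sin 2x

the image equals g(x) = -9sin x - (9/2)sin 2x


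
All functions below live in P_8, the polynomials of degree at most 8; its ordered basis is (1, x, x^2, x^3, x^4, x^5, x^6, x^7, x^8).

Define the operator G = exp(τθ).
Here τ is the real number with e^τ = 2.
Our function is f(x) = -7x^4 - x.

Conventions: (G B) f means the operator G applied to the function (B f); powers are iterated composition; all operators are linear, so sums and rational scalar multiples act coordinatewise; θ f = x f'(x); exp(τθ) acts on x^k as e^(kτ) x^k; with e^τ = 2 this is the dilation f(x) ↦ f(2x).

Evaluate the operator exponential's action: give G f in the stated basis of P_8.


g(x) = -112x^4 - 2x

exp(τθ) x^k = e^(kτ) x^k; with e^τ = 2 this sends x^k to 2^k x^k
x ↦ 2 x
x^4 ↦ 16 x^4
applying this coordinatewise to f: exp(τθ) f = -112x^4 - 2x


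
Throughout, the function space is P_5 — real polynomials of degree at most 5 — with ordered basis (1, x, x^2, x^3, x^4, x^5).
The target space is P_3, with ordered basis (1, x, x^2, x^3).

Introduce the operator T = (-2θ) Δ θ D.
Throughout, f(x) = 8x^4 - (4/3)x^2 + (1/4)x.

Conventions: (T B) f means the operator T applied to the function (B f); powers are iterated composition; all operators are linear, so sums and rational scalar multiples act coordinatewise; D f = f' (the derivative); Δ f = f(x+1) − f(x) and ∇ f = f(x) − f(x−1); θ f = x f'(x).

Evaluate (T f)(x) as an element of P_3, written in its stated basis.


D f = 32x^3 - (8/3)x + 1/4
θ D f = 96x^3 - (8/3)x
Δ (θ D) f = 288x^2 + 288x + 280/3
θ Δ (θ D) f = 576x^2 + 288x
(-2θ) Δ (θ D) f = -1152x^2 - 576x

g(x) = -1152x^2 - 576x


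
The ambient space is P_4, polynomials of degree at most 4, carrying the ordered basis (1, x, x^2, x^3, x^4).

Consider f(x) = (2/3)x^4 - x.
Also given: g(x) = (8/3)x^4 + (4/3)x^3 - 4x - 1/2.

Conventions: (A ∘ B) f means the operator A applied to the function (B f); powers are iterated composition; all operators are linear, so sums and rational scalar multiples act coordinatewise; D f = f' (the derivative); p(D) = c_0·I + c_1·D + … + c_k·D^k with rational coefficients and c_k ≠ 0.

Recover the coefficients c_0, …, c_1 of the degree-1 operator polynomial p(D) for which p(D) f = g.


p(D) = 4·I + (1/2)·D, i.e. c_0 = 4, c_1 = 1/2

D^0 f = (2/3)x^4 - x
D^1 f = (8/3)x^3 - 1
matching coefficients of g against c_0 f + c_1 Df + … from the top degree down determines the c_i
solution: c_0 = 4, c_1 = 1/2


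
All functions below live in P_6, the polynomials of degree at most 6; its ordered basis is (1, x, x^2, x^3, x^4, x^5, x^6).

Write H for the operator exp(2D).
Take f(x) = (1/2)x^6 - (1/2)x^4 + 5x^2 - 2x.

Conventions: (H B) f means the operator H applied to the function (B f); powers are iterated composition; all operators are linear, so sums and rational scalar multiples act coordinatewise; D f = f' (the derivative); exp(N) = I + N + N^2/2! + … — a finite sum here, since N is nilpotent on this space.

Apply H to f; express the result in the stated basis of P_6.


the result is g(x) = (1/2)x^6 + 6x^5 + (59/2)x^4 + 76x^3 + 113x^2 + 98x + 40

order-1 term: 6x^5 - 4x^3 + 20x - 4
order-2 term: 30x^4 - 12x^2 + 20
order-3 term: 80x^3 - 16x
order-4 term: 120x^2 - 8
order-5 term: 96x
order-6 term: 32
the series for exp(2D) f terminates at order 6
exp(2D) f = (1/2)x^6 + 6x^5 + (59/2)x^4 + 76x^3 + 113x^2 + 98x + 40


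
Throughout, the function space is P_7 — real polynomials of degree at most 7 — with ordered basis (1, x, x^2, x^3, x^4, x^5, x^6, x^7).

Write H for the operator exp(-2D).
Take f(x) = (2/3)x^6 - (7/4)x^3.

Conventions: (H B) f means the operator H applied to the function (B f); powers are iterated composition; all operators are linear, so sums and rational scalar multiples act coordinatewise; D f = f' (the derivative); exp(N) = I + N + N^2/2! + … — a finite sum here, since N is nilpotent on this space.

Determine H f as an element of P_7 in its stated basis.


the result is g(x) = (2/3)x^6 - 8x^5 + 40x^4 - (1301/12)x^3 + (341/2)x^2 - 149x + 170/3

order-1 term: -8x^5 + (21/2)x^2
order-2 term: 40x^4 - 21x
order-3 term: -(320/3)x^3 + 14
order-4 term: 160x^2
order-5 term: -128x
order-6 term: 128/3
the series for exp(-2D) f terminates at order 6
exp(-2D) f = (2/3)x^6 - 8x^5 + 40x^4 - (1301/12)x^3 + (341/2)x^2 - 149x + 170/3


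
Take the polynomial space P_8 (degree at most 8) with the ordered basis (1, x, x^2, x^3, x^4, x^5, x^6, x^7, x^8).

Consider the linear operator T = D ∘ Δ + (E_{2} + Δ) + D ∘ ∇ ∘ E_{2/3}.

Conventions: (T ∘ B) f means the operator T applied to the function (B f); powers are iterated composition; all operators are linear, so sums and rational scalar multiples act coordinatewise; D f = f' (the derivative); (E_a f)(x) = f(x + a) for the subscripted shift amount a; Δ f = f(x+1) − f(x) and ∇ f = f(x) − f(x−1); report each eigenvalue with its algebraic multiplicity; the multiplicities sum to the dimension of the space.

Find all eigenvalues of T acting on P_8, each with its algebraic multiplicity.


image of 1: 1
image of x: x + 3
image of x^2: x^2 + 6x + 9
image of x^3: x^3 + 9x^2 + 27x + 13
image of x^4: x^4 + 12x^3 + 54x^2 + 52x + 67/3
image of x^5: x^5 + 15x^4 + 90x^3 + 130x^2 + (335/3)x + 1051/27
image of x^6: x^6 + 18x^5 + 135x^4 + 260x^3 + 335x^2 + (2102/9)x + 1939/27
image of x^7: x^7 + 21x^6 + 189x^5 + 455x^4 + (2345/3)x^3 + (7357/9)x^2 + (13573/27)x + 11065/81
image of x^8: x^8 + 24x^7 + 252x^6 + 728x^5 + (4690/3)x^4 + (58856/27)x^3 + (54292/27)x^2 + (88520/81)x + 193529/729
the matrix is upper triangular; its diagonal is (1, 1, 1, 1, 1, 1, 1, 1, 1)
for a triangular matrix the eigenvalues are the diagonal entries, with algebraic multiplicity their repetition count

λ = 1 (multiplicity 9)


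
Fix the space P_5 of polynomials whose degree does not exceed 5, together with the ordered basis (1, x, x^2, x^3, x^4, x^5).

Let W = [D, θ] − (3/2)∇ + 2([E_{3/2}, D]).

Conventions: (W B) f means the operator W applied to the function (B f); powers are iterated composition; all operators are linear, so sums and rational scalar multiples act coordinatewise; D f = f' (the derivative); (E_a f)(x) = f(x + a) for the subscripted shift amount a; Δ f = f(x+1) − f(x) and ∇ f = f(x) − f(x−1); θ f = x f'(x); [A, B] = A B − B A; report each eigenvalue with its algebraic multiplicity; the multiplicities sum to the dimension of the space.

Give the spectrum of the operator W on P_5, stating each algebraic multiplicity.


λ = 0 (multiplicity 6)

image of 1: 0
image of x: -1/2
image of x^2: -x + 3/2
image of x^3: -(3/2)x^2 + (9/2)x - 3/2
image of x^4: -2x^3 + 9x^2 - 6x + 3/2
image of x^5: -(5/2)x^4 + 15x^3 - 15x^2 + (15/2)x - 3/2
the matrix is upper triangular; its diagonal is (0, 0, 0, 0, 0, 0)
for a triangular matrix the eigenvalues are the diagonal entries, with algebraic multiplicity their repetition count


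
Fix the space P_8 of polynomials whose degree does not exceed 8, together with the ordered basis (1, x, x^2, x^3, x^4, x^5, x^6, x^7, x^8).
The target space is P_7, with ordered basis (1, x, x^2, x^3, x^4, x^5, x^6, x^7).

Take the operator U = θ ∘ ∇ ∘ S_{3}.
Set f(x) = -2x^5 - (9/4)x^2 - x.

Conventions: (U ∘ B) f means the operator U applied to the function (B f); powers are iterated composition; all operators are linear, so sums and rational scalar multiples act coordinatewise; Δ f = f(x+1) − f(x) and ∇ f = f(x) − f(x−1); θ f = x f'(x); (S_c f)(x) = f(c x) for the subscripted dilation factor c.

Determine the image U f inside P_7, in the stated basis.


S_{3} f = -486x^5 - (81/4)x^2 - 3x
∇ S_{3} f = -2430x^4 + 4860x^3 - 4860x^2 + (4779/2)x - 1875/4
θ ∇ S_{3} f = -9720x^4 + 14580x^3 - 9720x^2 + (4779/2)x

the image equals g(x) = -9720x^4 + 14580x^3 - 9720x^2 + (4779/2)x


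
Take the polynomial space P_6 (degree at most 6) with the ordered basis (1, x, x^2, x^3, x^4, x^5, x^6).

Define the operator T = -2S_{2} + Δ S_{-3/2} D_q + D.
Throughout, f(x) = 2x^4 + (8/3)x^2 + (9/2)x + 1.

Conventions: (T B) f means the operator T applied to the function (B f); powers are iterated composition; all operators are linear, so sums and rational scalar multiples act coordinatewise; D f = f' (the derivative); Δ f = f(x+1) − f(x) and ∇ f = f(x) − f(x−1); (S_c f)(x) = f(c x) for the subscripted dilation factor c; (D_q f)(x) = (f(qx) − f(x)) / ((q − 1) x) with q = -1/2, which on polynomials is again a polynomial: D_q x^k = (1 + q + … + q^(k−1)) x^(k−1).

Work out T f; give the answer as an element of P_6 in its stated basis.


the result is g(x) = -64x^4 + 8x^3 - (3263/96)x^2 - (2431/96)x - 119/32

S_{2} f = 32x^4 + (32/3)x^2 + 9x + 1
(-2S_{2}) f = -64x^4 - (64/3)x^2 - 18x - 2
D_q f = (5/4)x^3 + (4/3)x + 9/2
S_{-3/2} D_q f = -(135/32)x^3 - 2x + 9/2
Δ S_{-3/2} D_q f = -(405/32)x^2 - (405/32)x - 199/32
D f = 8x^3 + (16/3)x + 9/2
(-2S_{2} + Δ S_{-3/2} D_q + D) f = -64x^4 + 8x^3 - (3263/96)x^2 - (2431/96)x - 119/32


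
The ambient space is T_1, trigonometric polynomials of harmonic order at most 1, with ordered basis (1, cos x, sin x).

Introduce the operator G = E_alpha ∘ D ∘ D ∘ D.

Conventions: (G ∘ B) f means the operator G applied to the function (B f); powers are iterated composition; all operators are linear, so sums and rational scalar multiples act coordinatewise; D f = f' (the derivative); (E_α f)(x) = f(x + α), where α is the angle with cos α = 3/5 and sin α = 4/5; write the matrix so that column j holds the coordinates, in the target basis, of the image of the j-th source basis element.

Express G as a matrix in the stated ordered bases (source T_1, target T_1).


image of 1: 0
image of cos x: (4/5)cos x + (3/5)sin x
image of sin x: -(3/5)cos x + (4/5)sin x
each image's coordinates form column j of the matrix

the matrix is [[0, 0, 0]; [0, 4/5, -3/5]; [0, 3/5, 4/5]] (rows listed top to bottom)


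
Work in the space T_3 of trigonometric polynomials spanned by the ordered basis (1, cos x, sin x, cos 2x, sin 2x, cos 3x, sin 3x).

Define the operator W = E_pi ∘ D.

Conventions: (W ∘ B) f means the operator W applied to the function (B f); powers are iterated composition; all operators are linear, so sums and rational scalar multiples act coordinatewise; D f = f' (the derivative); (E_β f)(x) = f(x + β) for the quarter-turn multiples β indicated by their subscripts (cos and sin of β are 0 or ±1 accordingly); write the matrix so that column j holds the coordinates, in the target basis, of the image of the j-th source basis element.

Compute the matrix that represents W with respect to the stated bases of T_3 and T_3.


image of 1: 0
image of cos x: sin x
image of sin x: -cos x
image of cos 2x: -2sin 2x
image of sin 2x: 2cos 2x
image of cos 3x: 3sin 3x
image of sin 3x: -3cos 3x
each image's coordinates form column j of the matrix

the matrix is [[0, 0, 0, 0, 0, 0, 0]; [0, 0, -1, 0, 0, 0, 0]; [0, 1, 0, 0, 0, 0, 0]; [0, 0, 0, 0, 2, 0, 0]; [0, 0, 0, -2, 0, 0, 0]; [0, 0, 0, 0, 0, 0, -3]; [0, 0, 0, 0, 0, 3, 0]] (rows listed top to bottom)
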